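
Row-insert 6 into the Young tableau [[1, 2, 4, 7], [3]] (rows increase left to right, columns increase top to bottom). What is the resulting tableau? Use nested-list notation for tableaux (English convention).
[[1, 2, 4, 6], [3, 7]]

In row 1, 6 replaces 7 (the leftmost entry greater than 6); 7 is bumped to row 2. 7 is appended to row 2. The new tableau is [[1, 2, 4, 6], [3, 7]].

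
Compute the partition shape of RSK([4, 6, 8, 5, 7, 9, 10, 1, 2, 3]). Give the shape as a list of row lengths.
[5, 3, 2]

Row-insert each entry into an empty tableau.

After inserting 4: P = [[4]].
After inserting 6: P = [[4, 6]].
After inserting 8: P = [[4, 6, 8]].
After inserting 5: P = [[4, 5, 8], [6]].
After inserting 7: P = [[4, 5, 7], [6, 8]].
After inserting 9: P = [[4, 5, 7, 9], [6, 8]].
After inserting 10: P = [[4, 5, 7, 9, 10], [6, 8]].
After inserting 1: P = [[1, 5, 7, 9, 10], [4, 8], [6]].
After inserting 2: P = [[1, 2, 7, 9, 10], [4, 5], [6, 8]].
After inserting 3: P = [[1, 2, 3, 9, 10], [4, 5, 7], [6, 8]].

The final insertion tableau P = [[1, 2, 3, 9, 10], [4, 5, 7], [6, 8]] has shape [5, 3, 2].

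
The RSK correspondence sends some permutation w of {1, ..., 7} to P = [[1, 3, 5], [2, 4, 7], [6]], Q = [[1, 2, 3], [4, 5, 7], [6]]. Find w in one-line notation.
2 6 7 1 4 3 5

Reverse the RSK construction: for i from n down to 1, find the cell of Q containing i, remove the entry at that cell from P, and reverse-bump it up through P; the value ejected from row 1 is w(i).

Step i=7: Q has 7 at row 2, column 3; remove 7 from row 2 of P and reverse-bump: 7 enters row 1 and ejects 5. So w(7) = 5. P is now [[1, 3, 7], [2, 4], [6]].
Step i=6: Q has 6 at row 3, column 1; remove 6 from row 3 of P and reverse-bump: 6 enters row 2 and ejects 4; 4 enters row 1 and ejects 3. So w(6) = 3. P is now [[1, 4, 7], [2, 6]].
Step i=5: Q has 5 at row 2, column 2; remove 6 from row 2 of P and reverse-bump: 6 enters row 1 and ejects 4. So w(5) = 4. P is now [[1, 6, 7], [2]].
Step i=4: Q has 4 at row 2, column 1; remove 2 from row 2 of P and reverse-bump: 2 enters row 1 and ejects 1. So w(4) = 1. P is now [[2, 6, 7]].
Step i=3: Q has 3 at row 1, column 3; remove that cell from P, ejecting 7. So w(3) = 7. P is now [[2, 6]].
Step i=2: Q has 2 at row 1, column 2; remove that cell from P, ejecting 6. So w(2) = 6. P is now [[2]].
Step i=1: Q has 1 at row 1, column 1; remove that cell from P, ejecting 2. So w(1) = 2. P is now [].

So w = 2 6 7 1 4 3 5.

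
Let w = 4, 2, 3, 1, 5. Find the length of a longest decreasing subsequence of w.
3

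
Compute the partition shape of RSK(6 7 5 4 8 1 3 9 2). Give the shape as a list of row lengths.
Row-insert each entry into an empty tableau.

After inserting 6: P = [[6]].
After inserting 7: P = [[6, 7]].
After inserting 5: P = [[5, 7], [6]].
After inserting 4: P = [[4, 7], [5], [6]].
After inserting 8: P = [[4, 7, 8], [5], [6]].
After inserting 1: P = [[1, 7, 8], [4], [5], [6]].
After inserting 3: P = [[1, 3, 8], [4, 7], [5], [6]].
After inserting 9: P = [[1, 3, 8, 9], [4, 7], [5], [6]].
After inserting 2: P = [[1, 2, 8, 9], [3, 7], [4], [5], [6]].

The final insertion tableau P = [[1, 2, 8, 9], [3, 7], [4], [5], [6]] has shape [4, 2, 1, 1, 1].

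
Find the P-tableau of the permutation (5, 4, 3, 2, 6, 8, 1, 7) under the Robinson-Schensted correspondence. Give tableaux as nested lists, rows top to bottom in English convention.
P = [[1, 6, 7], [2, 8], [3], [4], [5]]

Insert 5: appended to row 1. P = [[5]].
Insert 4: 4 bumps 5 from row 1; 5 starts row 2. P = [[4], [5]].
Insert 3: 3 bumps 4 from row 1; 4 bumps 5 from row 2; 5 starts row 3. P = [[3], [4], [5]].
Insert 2: 2 bumps 3 from row 1; 3 bumps 4 from row 2; 4 bumps 5 from row 3; 5 starts row 4. P = [[2], [3], [4], [5]].
Insert 6: appended to row 1. P = [[2, 6], [3], [4], [5]].
Insert 8: appended to row 1. P = [[2, 6, 8], [3], [4], [5]].
Insert 1: 1 bumps 2 from row 1; 2 bumps 3 from row 2; 3 bumps 4 from row 3; 4 bumps 5 from row 4; 5 starts row 5. P = [[1, 6, 8], [2], [3], [4], [5]].
Insert 7: 7 bumps 8 from row 1; 8 appends to row 2. P = [[1, 6, 7], [2, 8], [3], [4], [5]].

So P = [[1, 6, 7], [2, 8], [3], [4], [5]].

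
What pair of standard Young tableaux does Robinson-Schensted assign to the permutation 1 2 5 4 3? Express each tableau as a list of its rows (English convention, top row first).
P = [[1, 2, 3], [4], [5]], Q = [[1, 2, 3], [4], [5]]

Insert each entry of the permutation into P by Schensted row insertion, recording in Q the position of each new cell.

Insert 1: appended to row 1. P = [[1]], Q = [[1]].
Insert 2: appended to row 1. P = [[1, 2]], Q = [[1, 2]].
Insert 5: appended to row 1. P = [[1, 2, 5]], Q = [[1, 2, 3]].
Insert 4: 4 bumps 5 from row 1; 5 starts row 2. P = [[1, 2, 4], [5]], Q = [[1, 2, 3], [4]].
Insert 3: 3 bumps 4 from row 1; 4 bumps 5 from row 2; 5 starts row 3. P = [[1, 2, 3], [4], [5]], Q = [[1, 2, 3], [4], [5]].

So P = [[1, 2, 3], [4], [5]], Q = [[1, 2, 3], [4], [5]].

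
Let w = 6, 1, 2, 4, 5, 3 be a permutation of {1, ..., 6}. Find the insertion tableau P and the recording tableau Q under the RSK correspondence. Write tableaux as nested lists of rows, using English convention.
Insert each entry of the permutation into P by Schensted row insertion, recording in Q the position of each new cell.

Insert 6: appended to row 1. P = [[6]], Q = [[1]].
Insert 1: 1 bumps 6 from row 1; 6 starts row 2. P = [[1], [6]], Q = [[1], [2]].
Insert 2: appended to row 1. P = [[1, 2], [6]], Q = [[1, 3], [2]].
Insert 4: appended to row 1. P = [[1, 2, 4], [6]], Q = [[1, 3, 4], [2]].
Insert 5: appended to row 1. P = [[1, 2, 4, 5], [6]], Q = [[1, 3, 4, 5], [2]].
Insert 3: 3 bumps 4 from row 1; 4 bumps 6 from row 2; 6 starts row 3. P = [[1, 2, 3, 5], [4], [6]], Q = [[1, 3, 4, 5], [2], [6]].

So P = [[1, 2, 3, 5], [4], [6]], Q = [[1, 3, 4, 5], [2], [6]].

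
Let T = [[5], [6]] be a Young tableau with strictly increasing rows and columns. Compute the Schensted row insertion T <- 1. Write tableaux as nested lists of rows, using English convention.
[[1], [5], [6]]

In row 1, 1 replaces 5 (the leftmost entry greater than 1); 5 is bumped to row 2. In row 2, 5 replaces 6 (the leftmost entry greater than 5); 6 is bumped to row 3. 6 starts a new row 3. The new tableau is [[1], [5], [6]].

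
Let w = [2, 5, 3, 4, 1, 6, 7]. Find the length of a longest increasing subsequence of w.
5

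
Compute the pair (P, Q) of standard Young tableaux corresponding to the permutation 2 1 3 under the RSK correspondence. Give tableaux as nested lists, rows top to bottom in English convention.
P = [[1, 3], [2]], Q = [[1, 3], [2]]

Insert each entry of the permutation into P by Schensted row insertion, recording in Q the position of each new cell.

Insert 2: appended to row 1. P = [[2]], Q = [[1]].
Insert 1: 1 bumps 2 from row 1; 2 starts row 2. P = [[1], [2]], Q = [[1], [2]].
Insert 3: appended to row 1. P = [[1, 3], [2]], Q = [[1, 3], [2]].

So P = [[1, 3], [2]], Q = [[1, 3], [2]].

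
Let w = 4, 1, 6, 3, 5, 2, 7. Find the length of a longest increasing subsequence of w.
4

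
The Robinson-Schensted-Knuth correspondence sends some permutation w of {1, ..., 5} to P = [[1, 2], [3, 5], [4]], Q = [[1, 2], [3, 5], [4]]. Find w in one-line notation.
Reverse the RSK construction: for i from n down to 1, find the cell of Q containing i, remove the entry at that cell from P, and reverse-bump it up through P; the value ejected from row 1 is w(i).

Step i=5: Q has 5 at row 2, column 2; remove 5 from row 2 of P and reverse-bump: 5 enters row 1 and ejects 2. So w(5) = 2. P is now [[1, 5], [3], [4]].
Step i=4: Q has 4 at row 3, column 1; remove 4 from row 3 of P and reverse-bump: 4 enters row 2 and ejects 3; 3 enters row 1 and ejects 1. So w(4) = 1. P is now [[3, 5], [4]].
Step i=3: Q has 3 at row 2, column 1; remove 4 from row 2 of P and reverse-bump: 4 enters row 1 and ejects 3. So w(3) = 3. P is now [[4, 5]].
Step i=2: Q has 2 at row 1, column 2; remove that cell from P, ejecting 5. So w(2) = 5. P is now [[4]].
Step i=1: Q has 1 at row 1, column 1; remove that cell from P, ejecting 4. So w(1) = 4. P is now [].

So w = 4 5 3 1 2.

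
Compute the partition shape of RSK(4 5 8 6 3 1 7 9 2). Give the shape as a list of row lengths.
[5, 2, 1, 1]

RSK row insertion gives P = [[1, 2, 6, 7, 9], [3, 5], [4], [8]], which has shape [5, 2, 1, 1].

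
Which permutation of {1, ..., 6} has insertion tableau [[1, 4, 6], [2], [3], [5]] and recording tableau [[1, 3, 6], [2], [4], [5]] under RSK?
Reverse the RSK construction: for i from n down to 1, find the cell of Q containing i, remove the entry at that cell from P, and reverse-bump it up through P; the value ejected from row 1 is w(i).

Step i=6: Q has 6 at row 1, column 3; remove that cell from P, ejecting 6. So w(6) = 6. P is now [[1, 4], [2], [3], [5]].
Step i=5: Q has 5 at row 4, column 1; remove 5 from row 4 of P and reverse-bump: 5 enters row 3 and ejects 3; 3 enters row 2 and ejects 2; 2 enters row 1 and ejects 1. So w(5) = 1. P is now [[2, 4], [3], [5]].
Step i=4: Q has 4 at row 3, column 1; remove 5 from row 3 of P and reverse-bump: 5 enters row 2 and ejects 3; 3 enters row 1 and ejects 2. So w(4) = 2. P is now [[3, 4], [5]].
Step i=3: Q has 3 at row 1, column 2; remove that cell from P, ejecting 4. So w(3) = 4. P is now [[3], [5]].
Step i=2: Q has 2 at row 2, column 1; remove 5 from row 2 of P and reverse-bump: 5 enters row 1 and ejects 3. So w(2) = 3. P is now [[5]].
Step i=1: Q has 1 at row 1, column 1; remove that cell from P, ejecting 5. So w(1) = 5. P is now [].

So w = 5 3 4 2 1 6.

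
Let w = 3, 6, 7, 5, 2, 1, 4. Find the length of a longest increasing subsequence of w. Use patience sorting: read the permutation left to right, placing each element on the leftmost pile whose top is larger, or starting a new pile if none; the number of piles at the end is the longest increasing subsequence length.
3

3: new pile. tops = [3]
6: new pile. tops = [3, 6]
7: new pile. tops = [3, 6, 7]
5: onto pile 2 (replacing 6). tops = [3, 5, 7]
2: onto pile 1 (replacing 3). tops = [2, 5, 7]
1: onto pile 1 (replacing 2). tops = [1, 5, 7]
4: onto pile 2 (replacing 5). tops = [1, 4, 7]

3 piles, so the longest increasing subsequence has length 3.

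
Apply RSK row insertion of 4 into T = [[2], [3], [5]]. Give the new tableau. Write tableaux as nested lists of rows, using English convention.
4 is larger than every entry of row 1, so it is appended to row 1. The new tableau is [[2, 4], [3], [5]].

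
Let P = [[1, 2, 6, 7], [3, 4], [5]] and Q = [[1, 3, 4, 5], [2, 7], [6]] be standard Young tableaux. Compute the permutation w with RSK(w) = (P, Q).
Reverse the RSK construction: for i from n down to 1, find the cell of Q containing i, remove the entry at that cell from P, and reverse-bump it up through P; the value ejected from row 1 is w(i).

Step i=7: Q has 7 at row 2, column 2; remove 4 from row 2 of P and reverse-bump: 4 enters row 1 and ejects 2. So w(7) = 2. P is now [[1, 4, 6, 7], [3], [5]].
Step i=6: Q has 6 at row 3, column 1; remove 5 from row 3 of P and reverse-bump: 5 enters row 2 and ejects 3; 3 enters row 1 and ejects 1. So w(6) = 1. P is now [[3, 4, 6, 7], [5]].
Step i=5: Q has 5 at row 1, column 4; remove that cell from P, ejecting 7. So w(5) = 7. P is now [[3, 4, 6], [5]].
Step i=4: Q has 4 at row 1, column 3; remove that cell from P, ejecting 6. So w(4) = 6. P is now [[3, 4], [5]].
Step i=3: Q has 3 at row 1, column 2; remove that cell from P, ejecting 4. So w(3) = 4. P is now [[3], [5]].
Step i=2: Q has 2 at row 2, column 1; remove 5 from row 2 of P and reverse-bump: 5 enters row 1 and ejects 3. So w(2) = 3. P is now [[5]].
Step i=1: Q has 1 at row 1, column 1; remove that cell from P, ejecting 5. So w(1) = 5. P is now [].

So w = 5 3 4 6 7 1 2.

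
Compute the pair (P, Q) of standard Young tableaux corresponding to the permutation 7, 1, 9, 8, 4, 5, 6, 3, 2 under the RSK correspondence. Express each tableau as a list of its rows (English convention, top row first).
P = [[1, 2, 5, 6], [3, 8], [4], [7], [9]], Q = [[1, 3, 6, 7], [2, 4], [5], [8], [9]]

Insert each entry of the permutation into P by Schensted row insertion, recording in Q the position of each new cell.

Insert 7: appended to row 1. P = [[7]].
Insert 1: 1 bumps 7 from row 1; 7 starts row 2. P = [[1], [7]].
Insert 9: appended to row 1. P = [[1, 9], [7]].
Insert 8: 8 bumps 9 from row 1; 9 appends to row 2. P = [[1, 8], [7, 9]].
Insert 4: 4 bumps 8 from row 1; 8 bumps 9 from row 2; 9 starts row 3. P = [[1, 4], [7, 8], [9]].
Insert 5: appended to row 1. P = [[1, 4, 5], [7, 8], [9]].
Insert 6: appended to row 1. P = [[1, 4, 5, 6], [7, 8], [9]].
Insert 3: 3 bumps 4 from row 1; 4 bumps 7 from row 2; 7 bumps 9 from row 3; 9 starts row 4. P = [[1, 3, 5, 6], [4, 8], [7], [9]].
Insert 2: 2 bumps 3 from row 1; 3 bumps 4 from row 2; 4 bumps 7 from row 3; 7 bumps 9 from row 4; 9 starts row 5. P = [[1, 2, 5, 6], [3, 8], [4], [7], [9]].

So P = [[1, 2, 5, 6], [3, 8], [4], [7], [9]], Q = [[1, 3, 6, 7], [2, 4], [5], [8], [9]].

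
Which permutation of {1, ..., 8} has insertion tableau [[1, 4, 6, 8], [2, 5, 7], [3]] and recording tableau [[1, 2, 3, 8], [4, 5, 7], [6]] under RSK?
3 5 7 2 4 1 6 8

Reverse RSK: for i = n, n-1, ..., 1, locate i in Q, remove the corresponding corner cell from P, and reverse-bump its entry up through P; the value ejected from row 1 is w(i).

So w = 3 5 7 2 4 1 6 8.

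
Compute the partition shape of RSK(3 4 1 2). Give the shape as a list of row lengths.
Row-insert each entry into an empty tableau.

After inserting 3: P = [[3]].
After inserting 4: P = [[3, 4]].
After inserting 1: P = [[1, 4], [3]].
After inserting 2: P = [[1, 2], [3, 4]].

The final insertion tableau P = [[1, 2], [3, 4]] has shape [2, 2].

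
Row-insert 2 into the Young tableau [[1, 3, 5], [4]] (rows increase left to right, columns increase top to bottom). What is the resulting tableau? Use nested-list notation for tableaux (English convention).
In row 1, 2 replaces 3 (the leftmost entry greater than 2); 3 is bumped to row 2. In row 2, 3 replaces 4 (the leftmost entry greater than 3); 4 is bumped to row 3. 4 starts a new row 3. The new tableau is [[1, 2, 5], [3], [4]].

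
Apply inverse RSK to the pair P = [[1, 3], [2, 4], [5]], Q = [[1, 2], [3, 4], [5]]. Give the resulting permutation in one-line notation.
2 5 1 4 3

Reverse the RSK construction: for i from n down to 1, find the cell of Q containing i, remove the entry at that cell from P, and reverse-bump it up through P; the value ejected from row 1 is w(i).

Step i=5: Q has 5 at row 3, column 1; remove 5 from row 3 of P and reverse-bump: 5 enters row 2 and ejects 4; 4 enters row 1 and ejects 3. So w(5) = 3. P is now [[1, 4], [2, 5]].
Step i=4: Q has 4 at row 2, column 2; remove 5 from row 2 of P and reverse-bump: 5 enters row 1 and ejects 4. So w(4) = 4. P is now [[1, 5], [2]].
Step i=3: Q has 3 at row 2, column 1; remove 2 from row 2 of P and reverse-bump: 2 enters row 1 and ejects 1. So w(3) = 1. P is now [[2, 5]].
Step i=2: Q has 2 at row 1, column 2; remove that cell from P, ejecting 5. So w(2) = 5. P is now [[2]].
Step i=1: Q has 1 at row 1, column 1; remove that cell from P, ejecting 2. So w(1) = 2. P is now [].

So w = 2 5 1 4 3.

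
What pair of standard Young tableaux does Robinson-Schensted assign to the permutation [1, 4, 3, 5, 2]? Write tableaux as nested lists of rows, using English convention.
P = [[1, 2, 5], [3], [4]], Q = [[1, 2, 4], [3], [5]]

Insert each entry of the permutation into P by Schensted row insertion, recording in Q the position of each new cell.

After inserting 1: P = [[1]].
After inserting 4: P = [[1, 4]].
After inserting 3: P = [[1, 3], [4]].
After inserting 5: P = [[1, 3, 5], [4]].
After inserting 2: P = [[1, 2, 5], [3], [4]].

So P = [[1, 2, 5], [3], [4]], Q = [[1, 2, 4], [3], [5]].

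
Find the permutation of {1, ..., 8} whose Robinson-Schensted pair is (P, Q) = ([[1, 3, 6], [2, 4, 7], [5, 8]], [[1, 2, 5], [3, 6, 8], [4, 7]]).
2 5 4 1 8 7 3 6

Reverse the RSK construction: for i from n down to 1, find the cell of Q containing i, remove the entry at that cell from P, and reverse-bump it up through P; the value ejected from row 1 is w(i).

Step i=8: Q has 8 at row 2, column 3; remove 7 from row 2 of P and reverse-bump: 7 enters row 1 and ejects 6. So w(8) = 6. P is now [[1, 3, 7], [2, 4], [5, 8]].
Step i=7: Q has 7 at row 3, column 2; remove 8 from row 3 of P and reverse-bump: 8 enters row 2 and ejects 4; 4 enters row 1 and ejects 3. So w(7) = 3. P is now [[1, 4, 7], [2, 8], [5]].
Step i=6: Q has 6 at row 2, column 2; remove 8 from row 2 of P and reverse-bump: 8 enters row 1 and ejects 7. So w(6) = 7. P is now [[1, 4, 8], [2], [5]].
Step i=5: Q has 5 at row 1, column 3; remove that cell from P, ejecting 8. So w(5) = 8. P is now [[1, 4], [2], [5]].
Step i=4: Q has 4 at row 3, column 1; remove 5 from row 3 of P and reverse-bump: 5 enters row 2 and ejects 2; 2 enters row 1 and ejects 1. So w(4) = 1. P is now [[2, 4], [5]].
Step i=3: Q has 3 at row 2, column 1; remove 5 from row 2 of P and reverse-bump: 5 enters row 1 and ejects 4. So w(3) = 4. P is now [[2, 5]].
Step i=2: Q has 2 at row 1, column 2; remove that cell from P, ejecting 5. So w(2) = 5. P is now [[2]].
Step i=1: Q has 1 at row 1, column 1; remove that cell from P, ejecting 2. So w(1) = 2. P is now [].

So w = 2 5 4 1 8 7 3 6.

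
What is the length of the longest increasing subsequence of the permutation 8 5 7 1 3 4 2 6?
4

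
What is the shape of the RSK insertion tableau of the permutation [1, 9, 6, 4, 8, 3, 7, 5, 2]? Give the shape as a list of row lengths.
Row-insert each entry into an empty tableau.

After inserting 1: P = [[1]].
After inserting 9: P = [[1, 9]].
After inserting 6: P = [[1, 6], [9]].
After inserting 4: P = [[1, 4], [6], [9]].
After inserting 8: P = [[1, 4, 8], [6], [9]].
After inserting 3: P = [[1, 3, 8], [4], [6], [9]].
After inserting 7: P = [[1, 3, 7], [4, 8], [6], [9]].
After inserting 5: P = [[1, 3, 5], [4, 7], [6, 8], [9]].
After inserting 2: P = [[1, 2, 5], [3, 7], [4, 8], [6], [9]].

The final insertion tableau P = [[1, 2, 5], [3, 7], [4, 8], [6], [9]] has shape [3, 2, 2, 1, 1].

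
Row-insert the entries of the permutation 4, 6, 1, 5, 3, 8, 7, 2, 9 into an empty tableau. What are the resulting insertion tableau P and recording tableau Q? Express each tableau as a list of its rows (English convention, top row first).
P = [[1, 2, 7, 9], [3, 5, 8], [4], [6]], Q = [[1, 2, 6, 9], [3, 4, 7], [5], [8]]

Insert each entry of the permutation into P by Schensted row insertion, recording in Q the position of each new cell.

Insert 4: appended to row 1. P = [[4]].
Insert 6: appended to row 1. P = [[4, 6]].
Insert 1: 1 bumps 4 from row 1; 4 starts row 2. P = [[1, 6], [4]].
Insert 5: 5 bumps 6 from row 1; 6 appends to row 2. P = [[1, 5], [4, 6]].
Insert 3: 3 bumps 5 from row 1; 5 bumps 6 from row 2; 6 starts row 3. P = [[1, 3], [4, 5], [6]].
Insert 8: appended to row 1. P = [[1, 3, 8], [4, 5], [6]].
Insert 7: 7 bumps 8 from row 1; 8 appends to row 2. P = [[1, 3, 7], [4, 5, 8], [6]].
Insert 2: 2 bumps 3 from row 1; 3 bumps 4 from row 2; 4 bumps 6 from row 3; 6 starts row 4. P = [[1, 2, 7], [3, 5, 8], [4], [6]].
Insert 9: appended to row 1. P = [[1, 2, 7, 9], [3, 5, 8], [4], [6]].

So P = [[1, 2, 7, 9], [3, 5, 8], [4], [6]], Q = [[1, 2, 6, 9], [3, 4, 7], [5], [8]].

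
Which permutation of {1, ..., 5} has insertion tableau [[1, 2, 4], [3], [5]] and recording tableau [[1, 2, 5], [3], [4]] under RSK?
Reverse RSK: for i = n, n-1, ..., 1, locate i in Q, remove the corresponding corner cell from P, and reverse-bump its entry up through P; the value ejected from row 1 is w(i).

So w = 1 5 3 2 4.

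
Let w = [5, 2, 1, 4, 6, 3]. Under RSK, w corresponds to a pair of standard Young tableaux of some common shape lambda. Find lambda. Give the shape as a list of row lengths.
Row-insert each entry into an empty tableau.

After inserting 5: P = [[5]].
After inserting 2: P = [[2], [5]].
After inserting 1: P = [[1], [2], [5]].
After inserting 4: P = [[1, 4], [2], [5]].
After inserting 6: P = [[1, 4, 6], [2], [5]].
After inserting 3: P = [[1, 3, 6], [2, 4], [5]].

The final insertion tableau P = [[1, 3, 6], [2, 4], [5]] has shape [3, 2, 1].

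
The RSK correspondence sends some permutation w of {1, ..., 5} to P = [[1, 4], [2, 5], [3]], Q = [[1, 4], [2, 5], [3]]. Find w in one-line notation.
3 2 1 5 4

Reverse the RSK construction: for i from n down to 1, find the cell of Q containing i, remove the entry at that cell from P, and reverse-bump it up through P; the value ejected from row 1 is w(i).

Step i=5: Q has 5 at row 2, column 2; remove 5 from row 2 of P and reverse-bump: 5 enters row 1 and ejects 4. So w(5) = 4. P is now [[1, 5], [2], [3]].
Step i=4: Q has 4 at row 1, column 2; remove that cell from P, ejecting 5. So w(4) = 5. P is now [[1], [2], [3]].
Step i=3: Q has 3 at row 3, column 1; remove 3 from row 3 of P and reverse-bump: 3 enters row 2 and ejects 2; 2 enters row 1 and ejects 1. So w(3) = 1. P is now [[2], [3]].
Step i=2: Q has 2 at row 2, column 1; remove 3 from row 2 of P and reverse-bump: 3 enters row 1 and ejects 2. So w(2) = 2. P is now [[3]].
Step i=1: Q has 1 at row 1, column 1; remove that cell from P, ejecting 3. So w(1) = 3. P is now [].

So w = 3 2 1 5 4.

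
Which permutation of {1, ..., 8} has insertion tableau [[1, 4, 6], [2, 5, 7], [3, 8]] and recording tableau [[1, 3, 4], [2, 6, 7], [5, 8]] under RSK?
3 2 5 8 1 4 7 6

Reverse the RSK construction: for i from n down to 1, find the cell of Q containing i, remove the entry at that cell from P, and reverse-bump it up through P; the value ejected from row 1 is w(i).

Step i=8: Q has 8 at row 3, column 2; remove 8 from row 3 of P and reverse-bump: 8 enters row 2 and ejects 7; 7 enters row 1 and ejects 6. So w(8) = 6. P is now [[1, 4, 7], [2, 5, 8], [3]].
Step i=7: Q has 7 at row 2, column 3; remove 8 from row 2 of P and reverse-bump: 8 enters row 1 and ejects 7. So w(7) = 7. P is now [[1, 4, 8], [2, 5], [3]].
Step i=6: Q has 6 at row 2, column 2; remove 5 from row 2 of P and reverse-bump: 5 enters row 1 and ejects 4. So w(6) = 4. P is now [[1, 5, 8], [2], [3]].
Step i=5: Q has 5 at row 3, column 1; remove 3 from row 3 of P and reverse-bump: 3 enters row 2 and ejects 2; 2 enters row 1 and ejects 1. So w(5) = 1. P is now [[2, 5, 8], [3]].
Step i=4: Q has 4 at row 1, column 3; remove that cell from P, ejecting 8. So w(4) = 8. P is now [[2, 5], [3]].
Step i=3: Q has 3 at row 1, column 2; remove that cell from P, ejecting 5. So w(3) = 5. P is now [[2], [3]].
Step i=2: Q has 2 at row 2, column 1; remove 3 from row 2 of P and reverse-bump: 3 enters row 1 and ejects 2. So w(2) = 2. P is now [[3]].
Step i=1: Q has 1 at row 1, column 1; remove that cell from P, ejecting 3. So w(1) = 3. P is now [].

So w = 3 2 5 8 1 4 7 6.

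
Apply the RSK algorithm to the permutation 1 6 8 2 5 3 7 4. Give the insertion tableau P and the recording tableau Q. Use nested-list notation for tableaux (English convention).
P = [[1, 2, 3, 4], [5, 7], [6, 8]], Q = [[1, 2, 3, 7], [4, 5], [6, 8]]

Insert each entry of the permutation into P by Schensted row insertion, recording in Q the position of each new cell.

Insert 1: appended to row 1. P = [[1]].
Insert 6: appended to row 1. P = [[1, 6]].
Insert 8: appended to row 1. P = [[1, 6, 8]].
Insert 2: 2 bumps 6 from row 1; 6 starts row 2. P = [[1, 2, 8], [6]].
Insert 5: 5 bumps 8 from row 1; 8 appends to row 2. P = [[1, 2, 5], [6, 8]].
Insert 3: 3 bumps 5 from row 1; 5 bumps 6 from row 2; 6 starts row 3. P = [[1, 2, 3], [5, 8], [6]].
Insert 7: appended to row 1. P = [[1, 2, 3, 7], [5, 8], [6]].
Insert 4: 4 bumps 7 from row 1; 7 bumps 8 from row 2; 8 appends to row 3. P = [[1, 2, 3, 4], [5, 7], [6, 8]].

So P = [[1, 2, 3, 4], [5, 7], [6, 8]], Q = [[1, 2, 3, 7], [4, 5], [6, 8]].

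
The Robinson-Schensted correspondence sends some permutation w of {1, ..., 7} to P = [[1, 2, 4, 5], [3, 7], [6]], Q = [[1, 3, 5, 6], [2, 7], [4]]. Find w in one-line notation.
Reverse the RSK construction: for i from n down to 1, find the cell of Q containing i, remove the entry at that cell from P, and reverse-bump it up through P; the value ejected from row 1 is w(i).

Step i=7: Q has 7 at row 2, column 2; remove 7 from row 2 of P and reverse-bump: 7 enters row 1 and ejects 5. So w(7) = 5. P is now [[1, 2, 4, 7], [3], [6]].
Step i=6: Q has 6 at row 1, column 4; remove that cell from P, ejecting 7. So w(6) = 7. P is now [[1, 2, 4], [3], [6]].
Step i=5: Q has 5 at row 1, column 3; remove that cell from P, ejecting 4. So w(5) = 4. P is now [[1, 2], [3], [6]].
Step i=4: Q has 4 at row 3, column 1; remove 6 from row 3 of P and reverse-bump: 6 enters row 2 and ejects 3; 3 enters row 1 and ejects 2. So w(4) = 2. P is now [[1, 3], [6]].
Step i=3: Q has 3 at row 1, column 2; remove that cell from P, ejecting 3. So w(3) = 3. P is now [[1], [6]].
Step i=2: Q has 2 at row 2, column 1; remove 6 from row 2 of P and reverse-bump: 6 enters row 1 and ejects 1. So w(2) = 1. P is now [[6]].
Step i=1: Q has 1 at row 1, column 1; remove that cell from P, ejecting 6. So w(1) = 6. P is now [].

So w = 6 1 3 2 4 7 5.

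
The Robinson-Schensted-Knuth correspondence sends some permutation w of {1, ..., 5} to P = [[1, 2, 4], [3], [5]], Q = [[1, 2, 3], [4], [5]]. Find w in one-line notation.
1 3 5 4 2

Reverse the RSK construction: for i from n down to 1, find the cell of Q containing i, remove the entry at that cell from P, and reverse-bump it up through P; the value ejected from row 1 is w(i).

Step i=5: Q has 5 at row 3, column 1; remove 5 from row 3 of P and reverse-bump: 5 enters row 2 and ejects 3; 3 enters row 1 and ejects 2. So w(5) = 2. P is now [[1, 3, 4], [5]].
Step i=4: Q has 4 at row 2, column 1; remove 5 from row 2 of P and reverse-bump: 5 enters row 1 and ejects 4. So w(4) = 4. P is now [[1, 3, 5]].
Step i=3: Q has 3 at row 1, column 3; remove that cell from P, ejecting 5. So w(3) = 5. P is now [[1, 3]].
Step i=2: Q has 2 at row 1, column 2; remove that cell from P, ejecting 3. So w(2) = 3. P is now [[1]].
Step i=1: Q has 1 at row 1, column 1; remove that cell from P, ejecting 1. So w(1) = 1. P is now [].

So w = 1 3 5 4 2.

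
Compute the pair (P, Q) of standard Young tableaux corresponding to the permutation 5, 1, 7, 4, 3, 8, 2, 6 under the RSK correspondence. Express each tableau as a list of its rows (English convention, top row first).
Insert each entry of the permutation into P by Schensted row insertion, recording in Q the position of each new cell.

Insert 5: appended to row 1. P = [[5]].
Insert 1: 1 bumps 5 from row 1; 5 starts row 2. P = [[1], [5]].
Insert 7: appended to row 1. P = [[1, 7], [5]].
Insert 4: 4 bumps 7 from row 1; 7 appends to row 2. P = [[1, 4], [5, 7]].
Insert 3: 3 bumps 4 from row 1; 4 bumps 5 from row 2; 5 starts row 3. P = [[1, 3], [4, 7], [5]].
Insert 8: appended to row 1. P = [[1, 3, 8], [4, 7], [5]].
Insert 2: 2 bumps 3 from row 1; 3 bumps 4 from row 2; 4 bumps 5 from row 3; 5 starts row 4. P = [[1, 2, 8], [3, 7], [4], [5]].
Insert 6: 6 bumps 8 from row 1; 8 appends to row 2. P = [[1, 2, 6], [3, 7, 8], [4], [5]].

So P = [[1, 2, 6], [3, 7, 8], [4], [5]], Q = [[1, 3, 6], [2, 4, 8], [5], [7]].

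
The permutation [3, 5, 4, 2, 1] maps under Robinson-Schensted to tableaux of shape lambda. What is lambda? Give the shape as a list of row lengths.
Row-insert each entry into an empty tableau.

After inserting 3: P = [[3]].
After inserting 5: P = [[3, 5]].
After inserting 4: P = [[3, 4], [5]].
After inserting 2: P = [[2, 4], [3], [5]].
After inserting 1: P = [[1, 4], [2], [3], [5]].

The final insertion tableau P = [[1, 4], [2], [3], [5]] has shape [2, 1, 1, 1].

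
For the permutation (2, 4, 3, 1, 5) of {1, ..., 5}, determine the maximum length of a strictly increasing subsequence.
3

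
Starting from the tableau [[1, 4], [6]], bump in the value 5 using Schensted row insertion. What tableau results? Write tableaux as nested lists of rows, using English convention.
[[1, 4, 5], [6]]

5 is larger than every entry of row 1, so it is appended to row 1. The new tableau is [[1, 4, 5], [6]].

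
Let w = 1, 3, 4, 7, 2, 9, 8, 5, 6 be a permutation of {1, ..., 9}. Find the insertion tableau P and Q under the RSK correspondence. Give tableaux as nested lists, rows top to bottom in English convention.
P = [[1, 2, 4, 5, 6], [3, 7, 8], [9]], Q = [[1, 2, 3, 4, 6], [5, 7, 9], [8]]

Insert each entry of the permutation into P by Schensted row insertion, recording in Q the position of each new cell.

Insert 1: appended to row 1. P = [[1]], Q = [[1]].
Insert 3: appended to row 1. P = [[1, 3]], Q = [[1, 2]].
Insert 4: appended to row 1. P = [[1, 3, 4]], Q = [[1, 2, 3]].
Insert 7: appended to row 1. P = [[1, 3, 4, 7]], Q = [[1, 2, 3, 4]].
Insert 2: 2 bumps 3 from row 1; 3 starts row 2. P = [[1, 2, 4, 7], [3]], Q = [[1, 2, 3, 4], [5]].
Insert 9: appended to row 1. P = [[1, 2, 4, 7, 9], [3]], Q = [[1, 2, 3, 4, 6], [5]].
Insert 8: 8 bumps 9 from row 1; 9 appends to row 2. P = [[1, 2, 4, 7, 8], [3, 9]], Q = [[1, 2, 3, 4, 6], [5, 7]].
Insert 5: 5 bumps 7 from row 1; 7 bumps 9 from row 2; 9 starts row 3. P = [[1, 2, 4, 5, 8], [3, 7], [9]], Q = [[1, 2, 3, 4, 6], [5, 7], [8]].
Insert 6: 6 bumps 8 from row 1; 8 appends to row 2. P = [[1, 2, 4, 5, 6], [3, 7, 8], [9]], Q = [[1, 2, 3, 4, 6], [5, 7, 9], [8]].

So P = [[1, 2, 4, 5, 6], [3, 7, 8], [9]], Q = [[1, 2, 3, 4, 6], [5, 7, 9], [8]].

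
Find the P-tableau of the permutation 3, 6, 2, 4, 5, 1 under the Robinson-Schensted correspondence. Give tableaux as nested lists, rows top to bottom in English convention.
Insert 3: appended to row 1. P = [[3]].
Insert 6: appended to row 1. P = [[3, 6]].
Insert 2: 2 bumps 3 from row 1; 3 starts row 2. P = [[2, 6], [3]].
Insert 4: 4 bumps 6 from row 1; 6 appends to row 2. P = [[2, 4], [3, 6]].
Insert 5: appended to row 1. P = [[2, 4, 5], [3, 6]].
Insert 1: 1 bumps 2 from row 1; 2 bumps 3 from row 2; 3 starts row 3. P = [[1, 4, 5], [2, 6], [3]].

So P = [[1, 4, 5], [2, 6], [3]].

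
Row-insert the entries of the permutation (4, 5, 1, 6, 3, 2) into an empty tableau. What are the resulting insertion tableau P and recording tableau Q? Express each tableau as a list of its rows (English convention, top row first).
Insert each entry of the permutation into P by Schensted row insertion, recording in Q the position of each new cell.

Insert 4: appended to row 1. P = [[4]].
Insert 5: appended to row 1. P = [[4, 5]].
Insert 1: 1 bumps 4 from row 1; 4 starts row 2. P = [[1, 5], [4]].
Insert 6: appended to row 1. P = [[1, 5, 6], [4]].
Insert 3: 3 bumps 5 from row 1; 5 appends to row 2. P = [[1, 3, 6], [4, 5]].
Insert 2: 2 bumps 3 from row 1; 3 bumps 4 from row 2; 4 starts row 3. P = [[1, 2, 6], [3, 5], [4]].

So P = [[1, 2, 6], [3, 5], [4]], Q = [[1, 2, 4], [3, 5], [6]].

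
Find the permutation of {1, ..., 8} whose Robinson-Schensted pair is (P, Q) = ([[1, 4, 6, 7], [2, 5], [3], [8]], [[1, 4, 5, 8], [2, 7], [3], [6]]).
Reverse the RSK construction: for i from n down to 1, find the cell of Q containing i, remove the entry at that cell from P, and reverse-bump it up through P; the value ejected from row 1 is w(i).

Step i=8: Q has 8 at row 1, column 4; remove that cell from P, ejecting 7. So w(8) = 7. P is now [[1, 4, 6], [2, 5], [3], [8]].
Step i=7: Q has 7 at row 2, column 2; remove 5 from row 2 of P and reverse-bump: 5 enters row 1 and ejects 4. So w(7) = 4. P is now [[1, 5, 6], [2], [3], [8]].
Step i=6: Q has 6 at row 4, column 1; remove 8 from row 4 of P and reverse-bump: 8 enters row 3 and ejects 3; 3 enters row 2 and ejects 2; 2 enters row 1 and ejects 1. So w(6) = 1. P is now [[2, 5, 6], [3], [8]].
Step i=5: Q has 5 at row 1, column 3; remove that cell from P, ejecting 6. So w(5) = 6. P is now [[2, 5], [3], [8]].
Step i=4: Q has 4 at row 1, column 2; remove that cell from P, ejecting 5. So w(4) = 5. P is now [[2], [3], [8]].
Step i=3: Q has 3 at row 3, column 1; remove 8 from row 3 of P and reverse-bump: 8 enters row 2 and ejects 3; 3 enters row 1 and ejects 2. So w(3) = 2. P is now [[3], [8]].
Step i=2: Q has 2 at row 2, column 1; remove 8 from row 2 of P and reverse-bump: 8 enters row 1 and ejects 3. So w(2) = 3. P is now [[8]].
Step i=1: Q has 1 at row 1, column 1; remove that cell from P, ejecting 8. So w(1) = 8. P is now [].

So w = 8 3 2 5 6 1 4 7.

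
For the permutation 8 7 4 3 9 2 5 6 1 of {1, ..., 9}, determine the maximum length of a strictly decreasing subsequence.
6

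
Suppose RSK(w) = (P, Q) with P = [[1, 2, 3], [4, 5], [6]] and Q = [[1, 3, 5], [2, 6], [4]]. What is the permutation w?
Reverse the RSK construction: for i from n down to 1, find the cell of Q containing i, remove the entry at that cell from P, and reverse-bump it up through P; the value ejected from row 1 is w(i).

Step i=6: Q has 6 at row 2, column 2; remove 5 from row 2 of P and reverse-bump: 5 enters row 1 and ejects 3. So w(6) = 3. P is now [[1, 2, 5], [4], [6]].
Step i=5: Q has 5 at row 1, column 3; remove that cell from P, ejecting 5. So w(5) = 5. P is now [[1, 2], [4], [6]].
Step i=4: Q has 4 at row 3, column 1; remove 6 from row 3 of P and reverse-bump: 6 enters row 2 and ejects 4; 4 enters row 1 and ejects 2. So w(4) = 2. P is now [[1, 4], [6]].
Step i=3: Q has 3 at row 1, column 2; remove that cell from P, ejecting 4. So w(3) = 4. P is now [[1], [6]].
Step i=2: Q has 2 at row 2, column 1; remove 6 from row 2 of P and reverse-bump: 6 enters row 1 and ejects 1. So w(2) = 1. P is now [[6]].
Step i=1: Q has 1 at row 1, column 1; remove that cell from P, ejecting 6. So w(1) = 6. P is now [].

So w = 6 1 4 2 5 3.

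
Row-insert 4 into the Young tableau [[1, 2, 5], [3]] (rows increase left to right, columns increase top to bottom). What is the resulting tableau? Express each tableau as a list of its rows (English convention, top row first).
In row 1, 4 replaces 5 (the leftmost entry greater than 4); 5 is bumped to row 2. 5 is appended to row 2. The new tableau is [[1, 2, 4], [3, 5]].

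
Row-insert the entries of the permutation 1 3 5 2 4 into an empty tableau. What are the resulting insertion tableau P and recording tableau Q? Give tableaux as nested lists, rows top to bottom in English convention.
P = [[1, 2, 4], [3, 5]], Q = [[1, 2, 3], [4, 5]]

Insert each entry of the permutation into P by Schensted row insertion, recording in Q the position of each new cell.

Insert 1: appended to row 1. P = [[1]].
Insert 3: appended to row 1. P = [[1, 3]].
Insert 5: appended to row 1. P = [[1, 3, 5]].
Insert 2: 2 bumps 3 from row 1; 3 starts row 2. P = [[1, 2, 5], [3]].
Insert 4: 4 bumps 5 from row 1; 5 appends to row 2. P = [[1, 2, 4], [3, 5]].

So P = [[1, 2, 4], [3, 5]], Q = [[1, 2, 3], [4, 5]].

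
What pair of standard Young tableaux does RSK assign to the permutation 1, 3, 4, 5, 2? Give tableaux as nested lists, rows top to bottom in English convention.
P = [[1, 2, 4, 5], [3]], Q = [[1, 2, 3, 4], [5]]

Insert each entry of the permutation into P by Schensted row insertion, recording in Q the position of each new cell.

After inserting 1: P = [[1]].
After inserting 3: P = [[1, 3]].
After inserting 4: P = [[1, 3, 4]].
After inserting 5: P = [[1, 3, 4, 5]].
After inserting 2: P = [[1, 2, 4, 5], [3]].

So P = [[1, 2, 4, 5], [3]], Q = [[1, 2, 3, 4], [5]].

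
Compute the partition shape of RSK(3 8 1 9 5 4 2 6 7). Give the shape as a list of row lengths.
[4, 3, 1, 1]

RSK row insertion gives P = [[1, 2, 6, 7], [3, 4, 9], [5], [8]], which has shape [4, 3, 1, 1].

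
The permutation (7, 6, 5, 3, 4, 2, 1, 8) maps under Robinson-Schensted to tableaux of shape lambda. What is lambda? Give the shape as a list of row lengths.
[3, 1, 1, 1, 1, 1]

Row-insert each entry into an empty tableau.

After inserting 7: P = [[7]].
After inserting 6: P = [[6], [7]].
After inserting 5: P = [[5], [6], [7]].
After inserting 3: P = [[3], [5], [6], [7]].
After inserting 4: P = [[3, 4], [5], [6], [7]].
After inserting 2: P = [[2, 4], [3], [5], [6], [7]].
After inserting 1: P = [[1, 4], [2], [3], [5], [6], [7]].
After inserting 8: P = [[1, 4, 8], [2], [3], [5], [6], [7]].

The final insertion tableau P = [[1, 4, 8], [2], [3], [5], [6], [7]] has shape [3, 1, 1, 1, 1, 1].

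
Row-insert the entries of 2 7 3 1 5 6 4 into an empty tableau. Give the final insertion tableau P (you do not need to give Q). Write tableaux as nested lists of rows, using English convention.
Insert 2: appended to row 1. P = [[2]].
Insert 7: appended to row 1. P = [[2, 7]].
Insert 3: 3 bumps 7 from row 1; 7 starts row 2. P = [[2, 3], [7]].
Insert 1: 1 bumps 2 from row 1; 2 bumps 7 from row 2; 7 starts row 3. P = [[1, 3], [2], [7]].
Insert 5: appended to row 1. P = [[1, 3, 5], [2], [7]].
Insert 6: appended to row 1. P = [[1, 3, 5, 6], [2], [7]].
Insert 4: 4 bumps 5 from row 1; 5 appends to row 2. P = [[1, 3, 4, 6], [2, 5], [7]].

So P = [[1, 3, 4, 6], [2, 5], [7]].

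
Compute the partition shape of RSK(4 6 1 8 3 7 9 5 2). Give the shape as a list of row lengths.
[4, 3, 1, 1]

RSK row insertion gives P = [[1, 2, 5, 9], [3, 6, 7], [4], [8]], which has shape [4, 3, 1, 1].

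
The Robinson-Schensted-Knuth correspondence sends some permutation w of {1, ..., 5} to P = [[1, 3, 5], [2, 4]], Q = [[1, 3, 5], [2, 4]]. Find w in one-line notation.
2 1 4 3 5

Reverse the RSK construction: for i from n down to 1, find the cell of Q containing i, remove the entry at that cell from P, and reverse-bump it up through P; the value ejected from row 1 is w(i).

Step i=5: Q has 5 at row 1, column 3; remove that cell from P, ejecting 5. So w(5) = 5. P is now [[1, 3], [2, 4]].
Step i=4: Q has 4 at row 2, column 2; remove 4 from row 2 of P and reverse-bump: 4 enters row 1 and ejects 3. So w(4) = 3. P is now [[1, 4], [2]].
Step i=3: Q has 3 at row 1, column 2; remove that cell from P, ejecting 4. So w(3) = 4. P is now [[1], [2]].
Step i=2: Q has 2 at row 2, column 1; remove 2 from row 2 of P and reverse-bump: 2 enters row 1 and ejects 1. So w(2) = 1. P is now [[2]].
Step i=1: Q has 1 at row 1, column 1; remove that cell from P, ejecting 2. So w(1) = 2. P is now [].

So w = 2 1 4 3 5.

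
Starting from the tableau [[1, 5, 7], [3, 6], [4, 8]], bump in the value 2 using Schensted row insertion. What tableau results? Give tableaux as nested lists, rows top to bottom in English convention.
In row 1, 2 replaces 5 (the leftmost entry greater than 2); 5 is bumped to row 2. In row 2, 5 replaces 6 (the leftmost entry greater than 5); 6 is bumped to row 3. In row 3, 6 replaces 8 (the leftmost entry greater than 6); 8 is bumped to row 4. 8 starts a new row 4. The new tableau is [[1, 2, 7], [3, 5], [4, 6], [8]].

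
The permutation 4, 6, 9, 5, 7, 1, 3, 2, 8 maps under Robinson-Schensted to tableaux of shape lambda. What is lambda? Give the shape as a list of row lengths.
Row-insert each entry into an empty tableau.

After inserting 4: P = [[4]].
After inserting 6: P = [[4, 6]].
After inserting 9: P = [[4, 6, 9]].
After inserting 5: P = [[4, 5, 9], [6]].
After inserting 7: P = [[4, 5, 7], [6, 9]].
After inserting 1: P = [[1, 5, 7], [4, 9], [6]].
After inserting 3: P = [[1, 3, 7], [4, 5], [6, 9]].
After inserting 2: P = [[1, 2, 7], [3, 5], [4, 9], [6]].
After inserting 8: P = [[1, 2, 7, 8], [3, 5], [4, 9], [6]].

The final insertion tableau P = [[1, 2, 7, 8], [3, 5], [4, 9], [6]] has shape [4, 2, 2, 1].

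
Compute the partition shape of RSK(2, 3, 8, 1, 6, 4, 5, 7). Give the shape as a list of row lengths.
[5, 2, 1]

Row-insert each entry into an empty tableau.

After inserting 2: P = [[2]].
After inserting 3: P = [[2, 3]].
After inserting 8: P = [[2, 3, 8]].
After inserting 1: P = [[1, 3, 8], [2]].
After inserting 6: P = [[1, 3, 6], [2, 8]].
After inserting 4: P = [[1, 3, 4], [2, 6], [8]].
After inserting 5: P = [[1, 3, 4, 5], [2, 6], [8]].
After inserting 7: P = [[1, 3, 4, 5, 7], [2, 6], [8]].

The final insertion tableau P = [[1, 3, 4, 5, 7], [2, 6], [8]] has shape [5, 2, 1].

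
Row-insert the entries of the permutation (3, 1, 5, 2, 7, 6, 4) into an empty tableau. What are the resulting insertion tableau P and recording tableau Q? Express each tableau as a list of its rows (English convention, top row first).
P = [[1, 2, 4], [3, 5, 6], [7]], Q = [[1, 3, 5], [2, 4, 6], [7]]

Insert each entry of the permutation into P by Schensted row insertion, recording in Q the position of each new cell.

Insert 3: appended to row 1. P = [[3]].
Insert 1: 1 bumps 3 from row 1; 3 starts row 2. P = [[1], [3]].
Insert 5: appended to row 1. P = [[1, 5], [3]].
Insert 2: 2 bumps 5 from row 1; 5 appends to row 2. P = [[1, 2], [3, 5]].
Insert 7: appended to row 1. P = [[1, 2, 7], [3, 5]].
Insert 6: 6 bumps 7 from row 1; 7 appends to row 2. P = [[1, 2, 6], [3, 5, 7]].
Insert 4: 4 bumps 6 from row 1; 6 bumps 7 from row 2; 7 starts row 3. P = [[1, 2, 4], [3, 5, 6], [7]].

So P = [[1, 2, 4], [3, 5, 6], [7]], Q = [[1, 3, 5], [2, 4, 6], [7]].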